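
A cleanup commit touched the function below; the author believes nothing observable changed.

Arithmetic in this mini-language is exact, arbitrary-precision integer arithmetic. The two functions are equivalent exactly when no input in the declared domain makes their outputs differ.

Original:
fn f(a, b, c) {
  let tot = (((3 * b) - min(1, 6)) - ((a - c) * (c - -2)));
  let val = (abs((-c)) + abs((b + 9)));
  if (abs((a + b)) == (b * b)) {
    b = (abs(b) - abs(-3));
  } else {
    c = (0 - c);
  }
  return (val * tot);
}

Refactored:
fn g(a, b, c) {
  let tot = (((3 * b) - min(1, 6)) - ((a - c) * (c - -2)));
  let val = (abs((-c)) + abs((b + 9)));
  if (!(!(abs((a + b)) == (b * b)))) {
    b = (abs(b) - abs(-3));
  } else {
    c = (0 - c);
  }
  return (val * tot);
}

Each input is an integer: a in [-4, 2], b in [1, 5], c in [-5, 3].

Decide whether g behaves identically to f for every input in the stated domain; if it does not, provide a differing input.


Changes here: boolean connective usage differs; the full 315-point sweep finds no disagreement.
verdict: equivalent


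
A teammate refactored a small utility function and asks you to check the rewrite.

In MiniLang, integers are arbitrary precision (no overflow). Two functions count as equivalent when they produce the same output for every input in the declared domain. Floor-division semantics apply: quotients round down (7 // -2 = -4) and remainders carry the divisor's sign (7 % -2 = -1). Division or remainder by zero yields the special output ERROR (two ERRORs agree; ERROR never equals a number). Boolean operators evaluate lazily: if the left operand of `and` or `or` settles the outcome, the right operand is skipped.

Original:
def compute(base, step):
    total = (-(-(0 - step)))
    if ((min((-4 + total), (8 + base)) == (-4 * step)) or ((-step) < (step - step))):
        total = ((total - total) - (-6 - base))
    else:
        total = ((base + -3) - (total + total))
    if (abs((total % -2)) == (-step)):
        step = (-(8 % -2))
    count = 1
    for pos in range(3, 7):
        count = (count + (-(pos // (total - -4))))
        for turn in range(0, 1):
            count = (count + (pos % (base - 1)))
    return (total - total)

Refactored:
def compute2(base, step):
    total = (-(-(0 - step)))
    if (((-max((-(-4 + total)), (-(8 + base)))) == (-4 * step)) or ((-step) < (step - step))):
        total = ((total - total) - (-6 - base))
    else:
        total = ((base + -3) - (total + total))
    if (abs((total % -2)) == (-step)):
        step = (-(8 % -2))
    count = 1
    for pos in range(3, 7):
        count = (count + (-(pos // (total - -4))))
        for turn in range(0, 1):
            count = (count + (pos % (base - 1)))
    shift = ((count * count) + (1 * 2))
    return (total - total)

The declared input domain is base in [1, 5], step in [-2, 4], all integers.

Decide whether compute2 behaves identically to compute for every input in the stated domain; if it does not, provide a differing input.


The two are interchangeable: statement counts differ; and constant usage differs; and local variable names differ; and min/max/abs usage differs; and arithmetic usage differs, and every declared input agrees.
Spot check at base=1, step=3 — compute: total = -3; ((min((-4 + total), (8 + base)) == (-4 * step)) or ((-step) < (step - step))) -> true; total = 7; (abs((total % -2)) == (-step)) -> false; count = 1; [pos=3]; count = 1; [turn=0]; division by zero -> ERROR. compute2: total = -3; (((-max((-(-4 + total)), (-(8 + base)))) == (-4 * step)) or ((-step) < (step - step))) -> true; total = 7; (abs((total % -2)) == (-step)) -> false; count = 1; [pos=3]; count = 1; [turn=0]; division by zero -> ERROR. Both give ERROR.
Across all 35 domain points the two functions coincide.
verdict: equivalent


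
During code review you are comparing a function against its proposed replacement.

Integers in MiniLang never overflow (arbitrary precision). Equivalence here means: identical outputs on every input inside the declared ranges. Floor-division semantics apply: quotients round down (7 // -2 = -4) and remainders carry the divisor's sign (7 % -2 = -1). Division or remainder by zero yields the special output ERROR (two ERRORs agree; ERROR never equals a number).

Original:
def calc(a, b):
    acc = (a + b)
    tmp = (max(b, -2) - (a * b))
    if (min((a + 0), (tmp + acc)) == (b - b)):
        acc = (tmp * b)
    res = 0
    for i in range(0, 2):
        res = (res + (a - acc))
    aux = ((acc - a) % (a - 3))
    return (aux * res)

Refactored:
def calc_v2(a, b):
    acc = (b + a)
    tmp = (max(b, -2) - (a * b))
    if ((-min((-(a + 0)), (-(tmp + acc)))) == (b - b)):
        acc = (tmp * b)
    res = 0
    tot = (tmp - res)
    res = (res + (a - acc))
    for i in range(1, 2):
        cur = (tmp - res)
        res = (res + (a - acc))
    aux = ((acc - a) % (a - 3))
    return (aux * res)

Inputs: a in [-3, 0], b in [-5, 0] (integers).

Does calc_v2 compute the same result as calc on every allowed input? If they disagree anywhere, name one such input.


These are not equivalent — on a=0, b=-5 the outputs split (-20 vs 40).
calc: acc becomes -5; next tmp becomes -2; next (min((a + 0), (tmp + acc)) == (b - b)) evaluates to false; next res becomes 0; next at i=0:; next res becomes 5; next at i=1:; next res becomes 10; next aux becomes -2; next final value -20
calc_v2: acc becomes -5; next tmp becomes -2; next ((-min((-(a + 0)), (-(tmp + acc)))) == (b - b)) evaluates to true; next acc becomes 10; next res becomes 0; next tot becomes -2; next res becomes -10; next at i=1:; next cur becomes 8; next res becomes -20; next aux becomes -2; next final value 40
verdict: not equivalent; witness: a=0, b=-5


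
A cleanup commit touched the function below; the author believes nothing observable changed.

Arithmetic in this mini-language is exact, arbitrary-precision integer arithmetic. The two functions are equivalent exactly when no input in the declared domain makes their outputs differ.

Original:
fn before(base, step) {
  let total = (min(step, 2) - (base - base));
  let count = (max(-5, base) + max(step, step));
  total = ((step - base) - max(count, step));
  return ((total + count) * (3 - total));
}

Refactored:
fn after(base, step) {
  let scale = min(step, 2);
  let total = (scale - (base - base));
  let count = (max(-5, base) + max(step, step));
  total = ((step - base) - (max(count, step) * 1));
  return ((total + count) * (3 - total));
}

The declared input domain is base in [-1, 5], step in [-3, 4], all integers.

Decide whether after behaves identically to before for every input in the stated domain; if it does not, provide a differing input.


Equivalent — the differences include statement counts differ; arithmetic usage differs; constant usage differs; local variable names differ, yet no declared input distinguishes the two.
One worked example (base=3, step=-3) — before: total becomes -3; next count becomes 0; next total becomes -6; next final value -54; after: scale becomes -3; next total becomes -3; next count becomes 0; next total becomes -6; next final value -54; agreement on -54.
An exhaustive pass over the 56 declared inputs shows identical outputs.
verdict: equivalent


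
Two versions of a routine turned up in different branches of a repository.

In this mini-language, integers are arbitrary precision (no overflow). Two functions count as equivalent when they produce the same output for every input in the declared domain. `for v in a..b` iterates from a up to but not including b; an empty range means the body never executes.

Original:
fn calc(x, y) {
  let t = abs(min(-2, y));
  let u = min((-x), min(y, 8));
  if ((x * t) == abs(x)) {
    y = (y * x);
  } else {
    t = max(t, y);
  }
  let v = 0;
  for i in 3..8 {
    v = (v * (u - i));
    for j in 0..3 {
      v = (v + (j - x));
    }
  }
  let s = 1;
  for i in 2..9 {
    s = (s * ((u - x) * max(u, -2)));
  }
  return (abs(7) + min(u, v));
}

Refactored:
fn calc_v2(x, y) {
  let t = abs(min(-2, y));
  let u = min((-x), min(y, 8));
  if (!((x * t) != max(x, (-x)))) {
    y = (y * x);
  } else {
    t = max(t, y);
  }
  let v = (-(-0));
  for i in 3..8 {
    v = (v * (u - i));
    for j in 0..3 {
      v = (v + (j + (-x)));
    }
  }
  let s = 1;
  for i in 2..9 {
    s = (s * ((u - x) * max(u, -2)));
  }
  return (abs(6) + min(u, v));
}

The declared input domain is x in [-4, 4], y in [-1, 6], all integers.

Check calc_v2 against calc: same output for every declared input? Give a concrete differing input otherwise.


The rewrite breaks on x=-4, y=-1, where the results are 6 and 5.
calc: t := 2 | u := -1 | ((x * t) == abs(x)): false | t := 2 | v := 0 | iter i=3: | v := 0 | iter j=0: | v := 4 | iter j=1: | v := 9 | iter j=2: | v := 15 | iter i=4: | v := -75 | iter j=0: | v := -71 | iter j=1: | v := -66 | iter j=2: | v := -60 | iter i=5: | v := 360 | iter j=0: | v := 364 | iter j=1: | v := 369 | iter j=2: | v := 375 | iter i=6: | v := -2625 | iter j=0: | v := -2621 | iter j=1: | v := -2616 | iter j=2: | v := -2610 | iter i=7: | v := 20880 | iter j=0: | v := 20884 | iter j=1: | v := 20889 | iter j=2: | v := 20895 | s := 1 | iter i=2: | s := -3 | iter i=3: | s := 9 | iter i=4: | s := -27 | iter i=5: | s := 81 | iter i=6: | s := -243 | iter i=7: | s := 729 | iter i=8: | s := -2187 | result 6
calc_v2: t := 2 | u := -1 | (!((x * t) != max(x, (-x)))): false | t := 2 | v := 0 | iter i=3: | v := 0 | iter j=0: | v := 4 | iter j=1: | v := 9 | iter j=2: | v := 15 | iter i=4: | v := -75 | iter j=0: | v := -71 | iter j=1: | v := -66 | iter j=2: | v := -60 | iter i=5: | v := 360 | iter j=0: | v := 364 | iter j=1: | v := 369 | iter j=2: | v := 375 | iter i=6: | v := -2625 | iter j=0: | v := -2621 | iter j=1: | v := -2616 | iter j=2: | v := -2610 | iter i=7: | v := 20880 | iter j=0: | v := 20884 | iter j=1: | v := 20889 | iter j=2: | v := 20895 | s := 1 | iter i=2: | s := -3 | iter i=3: | s := 9 | iter i=4: | s := -27 | iter i=5: | s := 81 | iter i=6: | s := -243 | iter i=7: | s := 729 | iter i=8: | s := -2187 | result 5
verdict: not equivalent; witness: x=-4, y=-1


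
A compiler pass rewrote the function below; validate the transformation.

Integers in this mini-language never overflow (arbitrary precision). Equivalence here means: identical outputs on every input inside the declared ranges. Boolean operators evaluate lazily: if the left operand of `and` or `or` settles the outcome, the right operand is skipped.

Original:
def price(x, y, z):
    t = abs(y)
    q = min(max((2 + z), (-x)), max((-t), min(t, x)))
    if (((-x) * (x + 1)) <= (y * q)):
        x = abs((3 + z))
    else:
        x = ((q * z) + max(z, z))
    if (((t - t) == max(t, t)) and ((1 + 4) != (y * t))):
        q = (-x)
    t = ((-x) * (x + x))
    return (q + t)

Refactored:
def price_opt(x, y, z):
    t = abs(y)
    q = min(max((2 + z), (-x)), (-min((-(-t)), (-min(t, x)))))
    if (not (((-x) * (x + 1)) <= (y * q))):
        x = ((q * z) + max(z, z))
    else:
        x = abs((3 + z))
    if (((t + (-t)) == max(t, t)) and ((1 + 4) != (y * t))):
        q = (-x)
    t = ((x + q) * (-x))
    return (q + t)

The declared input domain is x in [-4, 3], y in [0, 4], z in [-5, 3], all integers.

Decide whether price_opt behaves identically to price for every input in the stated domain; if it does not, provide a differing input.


Input x=-4, y=0, z=-5: -10 from price versus -2 from price_opt.
verdict: not equivalent; witness: x=-4, y=0, z=-5


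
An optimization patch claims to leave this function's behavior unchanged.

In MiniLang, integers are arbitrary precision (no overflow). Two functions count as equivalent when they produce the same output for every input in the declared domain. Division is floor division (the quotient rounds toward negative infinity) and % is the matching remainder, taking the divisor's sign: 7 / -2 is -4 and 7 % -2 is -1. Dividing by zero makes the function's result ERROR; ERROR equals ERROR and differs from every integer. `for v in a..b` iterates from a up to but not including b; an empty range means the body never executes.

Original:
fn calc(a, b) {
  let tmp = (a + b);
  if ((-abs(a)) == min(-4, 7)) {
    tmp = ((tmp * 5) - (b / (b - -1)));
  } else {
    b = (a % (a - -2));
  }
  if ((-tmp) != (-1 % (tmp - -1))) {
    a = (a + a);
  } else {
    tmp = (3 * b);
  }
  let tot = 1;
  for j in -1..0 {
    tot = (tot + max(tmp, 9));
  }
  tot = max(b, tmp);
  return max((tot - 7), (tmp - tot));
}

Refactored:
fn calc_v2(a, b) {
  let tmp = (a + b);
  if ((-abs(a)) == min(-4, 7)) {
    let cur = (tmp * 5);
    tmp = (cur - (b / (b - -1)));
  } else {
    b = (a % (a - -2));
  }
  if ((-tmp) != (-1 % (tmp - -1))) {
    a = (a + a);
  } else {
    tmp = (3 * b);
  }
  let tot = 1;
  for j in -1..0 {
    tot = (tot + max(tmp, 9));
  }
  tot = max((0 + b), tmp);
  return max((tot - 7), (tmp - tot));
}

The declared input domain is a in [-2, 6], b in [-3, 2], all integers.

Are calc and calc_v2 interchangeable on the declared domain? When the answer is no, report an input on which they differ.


Reading the diff, among the changes: constant usage differs; also arithmetic usage differs; also local variable names differ; also statement counts differ.
Tracing a=6, b=-1: calc: tmp=5, then ((-abs(a)) == min(-4, 7)) is false, then b=6, then ((-tmp) != (-1 % (tmp - -1))) is true, then a=12, then tot=1, then (j=-1), then tot=10, then tot=6, then returns -1 | calc_v2: tmp=5, then ((-abs(a)) == min(-4, 7)) is false, then b=6, then ((-tmp) != (-1 % (tmp - -1))) is true, then a=12, then tot=1, then (j=-1), then tot=10, then tot=6, then returns -1 — matching result -1.
Sweeping the whole domain (54 inputs) finds no disagreement.
verdict: equivalent


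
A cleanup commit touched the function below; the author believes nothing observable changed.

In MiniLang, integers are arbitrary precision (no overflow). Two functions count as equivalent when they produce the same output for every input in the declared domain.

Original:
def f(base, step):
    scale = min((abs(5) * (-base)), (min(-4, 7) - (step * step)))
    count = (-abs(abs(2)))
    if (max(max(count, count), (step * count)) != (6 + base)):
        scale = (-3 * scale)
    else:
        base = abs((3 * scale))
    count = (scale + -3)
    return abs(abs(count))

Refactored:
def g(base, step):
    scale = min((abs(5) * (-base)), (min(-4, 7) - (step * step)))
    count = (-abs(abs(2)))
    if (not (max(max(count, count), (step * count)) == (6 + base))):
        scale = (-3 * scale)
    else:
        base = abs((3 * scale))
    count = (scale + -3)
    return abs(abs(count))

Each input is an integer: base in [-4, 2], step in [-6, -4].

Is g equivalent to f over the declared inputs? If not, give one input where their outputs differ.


Reading the diff, among the changes: comparison usage differs; also boolean connective usage differs.
Spot check at base=1, step=-4 — f: scale = -20; count = -2; (max(max(count, count), (step * count)) != (6 + base)) -> true; scale = 60; count = 57; return 57. g: scale = -20; count = -2; (not (max(max(count, count), (step * count)) == (6 + base))) -> true; scale = 60; count = 57; return 57. Both give 57.
Sweeping the whole domain (21 inputs) finds no disagreement.
verdict: equivalent


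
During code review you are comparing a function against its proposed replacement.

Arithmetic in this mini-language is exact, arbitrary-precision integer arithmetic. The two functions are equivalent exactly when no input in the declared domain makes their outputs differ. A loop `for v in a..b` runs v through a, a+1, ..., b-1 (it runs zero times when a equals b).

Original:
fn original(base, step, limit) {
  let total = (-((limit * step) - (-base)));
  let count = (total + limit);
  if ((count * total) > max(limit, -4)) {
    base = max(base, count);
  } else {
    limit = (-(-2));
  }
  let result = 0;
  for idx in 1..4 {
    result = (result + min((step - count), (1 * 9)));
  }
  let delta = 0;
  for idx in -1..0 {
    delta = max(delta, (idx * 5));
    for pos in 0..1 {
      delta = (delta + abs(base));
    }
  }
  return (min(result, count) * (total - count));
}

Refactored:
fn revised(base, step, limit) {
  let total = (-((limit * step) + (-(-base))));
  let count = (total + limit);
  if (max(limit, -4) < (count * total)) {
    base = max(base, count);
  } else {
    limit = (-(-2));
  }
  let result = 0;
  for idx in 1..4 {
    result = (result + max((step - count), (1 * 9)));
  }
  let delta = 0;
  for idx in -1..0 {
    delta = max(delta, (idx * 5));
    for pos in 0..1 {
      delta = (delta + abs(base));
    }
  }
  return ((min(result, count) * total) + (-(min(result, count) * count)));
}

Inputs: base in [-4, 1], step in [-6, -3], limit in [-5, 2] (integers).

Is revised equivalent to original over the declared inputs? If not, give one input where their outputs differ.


On input base=-4, step=-6, limit=-1, original returns -9 while revised returns -3.
verdict: not equivalent; witness: base=-4, step=-6, limit=-1


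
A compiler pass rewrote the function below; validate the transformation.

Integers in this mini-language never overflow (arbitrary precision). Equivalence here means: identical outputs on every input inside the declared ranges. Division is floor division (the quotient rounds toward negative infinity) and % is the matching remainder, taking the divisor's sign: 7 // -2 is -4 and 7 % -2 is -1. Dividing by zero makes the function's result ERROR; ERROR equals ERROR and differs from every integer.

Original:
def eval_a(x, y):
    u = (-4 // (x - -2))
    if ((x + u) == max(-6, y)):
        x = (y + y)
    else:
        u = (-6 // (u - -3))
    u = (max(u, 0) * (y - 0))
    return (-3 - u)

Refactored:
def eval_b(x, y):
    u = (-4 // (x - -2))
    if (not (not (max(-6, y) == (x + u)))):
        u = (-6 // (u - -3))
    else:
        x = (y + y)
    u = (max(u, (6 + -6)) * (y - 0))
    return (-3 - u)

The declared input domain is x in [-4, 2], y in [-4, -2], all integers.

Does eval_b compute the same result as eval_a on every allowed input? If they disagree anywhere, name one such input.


x=-4, y=-4 yields -3 from eval_a but 5 from eval_b.
verdict: not equivalent; witness: x=-4, y=-4


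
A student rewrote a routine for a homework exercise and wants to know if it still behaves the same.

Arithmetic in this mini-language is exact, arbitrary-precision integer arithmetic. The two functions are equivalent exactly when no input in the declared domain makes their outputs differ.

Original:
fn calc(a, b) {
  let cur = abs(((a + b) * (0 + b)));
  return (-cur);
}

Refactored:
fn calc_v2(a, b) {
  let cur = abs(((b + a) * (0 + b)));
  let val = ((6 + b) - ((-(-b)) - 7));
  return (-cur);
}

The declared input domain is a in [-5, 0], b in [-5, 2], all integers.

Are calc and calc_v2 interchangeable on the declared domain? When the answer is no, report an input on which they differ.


Equivalent — the differences include arithmetic usage differs, plus constant usage differs, plus local variable names differ, plus statement counts differ, yet no declared input distinguishes the two.
One worked example (a=-3, b=2) — calc: cur := 2 | result -2; calc_v2: cur := 2 | val := 13 | result -2; agreement on -2.
Checked all 48 inputs in the declared domain: the outputs agree on every one.
verdict: equivalent


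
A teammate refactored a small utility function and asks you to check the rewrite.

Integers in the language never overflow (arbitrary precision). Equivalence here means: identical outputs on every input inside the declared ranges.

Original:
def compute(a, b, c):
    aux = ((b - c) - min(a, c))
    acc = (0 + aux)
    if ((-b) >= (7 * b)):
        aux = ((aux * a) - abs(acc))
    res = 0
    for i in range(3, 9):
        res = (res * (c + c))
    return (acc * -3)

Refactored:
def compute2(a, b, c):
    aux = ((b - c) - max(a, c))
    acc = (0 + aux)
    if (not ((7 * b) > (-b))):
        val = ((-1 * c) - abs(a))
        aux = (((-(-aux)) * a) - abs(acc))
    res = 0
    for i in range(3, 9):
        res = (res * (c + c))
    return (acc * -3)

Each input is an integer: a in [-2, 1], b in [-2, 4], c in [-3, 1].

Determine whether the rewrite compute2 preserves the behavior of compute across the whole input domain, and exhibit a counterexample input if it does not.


Consider the input a=-2, b=-2, c=-3.
compute: aux=4, then acc=4, then ((-b) >= (7 * b)) is true, then aux=-12, then res=0, then (i=3), then res=0, then (i=4), then res=0, then (i=5), then res=0, then (i=6), then res=0, then (i=7), then res=0, then (i=8), then res=0, then returns -12
compute2: aux=3, then acc=3, then (not ((7 * b) > (-b))) is true, then val=1, then aux=-9, then res=0, then (i=3), then res=0, then (i=4), then res=0, then (i=5), then res=0, then (i=6), then res=0, then (i=7), then res=0, then (i=8), then res=0, then returns -9
-12 and -9 differ, so these are not the same function on this domain.
verdict: not equivalent; witness: a=-2, b=-2, c=-3


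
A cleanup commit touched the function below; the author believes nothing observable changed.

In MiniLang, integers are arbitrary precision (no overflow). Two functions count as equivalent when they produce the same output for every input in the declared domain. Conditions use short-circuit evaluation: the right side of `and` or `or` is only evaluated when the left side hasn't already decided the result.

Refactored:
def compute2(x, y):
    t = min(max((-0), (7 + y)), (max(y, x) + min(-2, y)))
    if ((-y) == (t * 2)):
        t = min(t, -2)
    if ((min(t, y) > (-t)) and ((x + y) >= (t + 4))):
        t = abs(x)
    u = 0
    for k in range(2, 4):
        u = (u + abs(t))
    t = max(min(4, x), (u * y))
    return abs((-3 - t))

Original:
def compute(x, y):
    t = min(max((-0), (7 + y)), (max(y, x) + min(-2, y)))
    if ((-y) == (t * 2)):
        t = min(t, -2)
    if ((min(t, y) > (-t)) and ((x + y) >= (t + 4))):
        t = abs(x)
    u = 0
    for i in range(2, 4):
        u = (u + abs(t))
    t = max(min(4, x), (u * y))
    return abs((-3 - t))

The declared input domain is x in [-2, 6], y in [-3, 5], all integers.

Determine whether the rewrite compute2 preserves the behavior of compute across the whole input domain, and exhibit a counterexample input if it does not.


Side by side, the visible changes include: local variable names differ.
Tracing x=5, y=-3: compute: t = 2; ((-y) == (t * 2)) -> false; ((min(t, y) > (-t)) and ((x + y) >= (t + 4))) -> false; u = 0; [i=2]; u = 2; [i=3]; u = 4; t = 4; return 7 | compute2: t = 2; ((-y) == (t * 2)) -> false; ((min(t, y) > (-t)) and ((x + y) >= (t + 4))) -> false; u = 0; [k=2]; u = 2; [k=3]; u = 4; t = 4; return 7 — matching result 7.
Sweeping the whole domain (81 inputs) finds no disagreement.
verdict: equivalent


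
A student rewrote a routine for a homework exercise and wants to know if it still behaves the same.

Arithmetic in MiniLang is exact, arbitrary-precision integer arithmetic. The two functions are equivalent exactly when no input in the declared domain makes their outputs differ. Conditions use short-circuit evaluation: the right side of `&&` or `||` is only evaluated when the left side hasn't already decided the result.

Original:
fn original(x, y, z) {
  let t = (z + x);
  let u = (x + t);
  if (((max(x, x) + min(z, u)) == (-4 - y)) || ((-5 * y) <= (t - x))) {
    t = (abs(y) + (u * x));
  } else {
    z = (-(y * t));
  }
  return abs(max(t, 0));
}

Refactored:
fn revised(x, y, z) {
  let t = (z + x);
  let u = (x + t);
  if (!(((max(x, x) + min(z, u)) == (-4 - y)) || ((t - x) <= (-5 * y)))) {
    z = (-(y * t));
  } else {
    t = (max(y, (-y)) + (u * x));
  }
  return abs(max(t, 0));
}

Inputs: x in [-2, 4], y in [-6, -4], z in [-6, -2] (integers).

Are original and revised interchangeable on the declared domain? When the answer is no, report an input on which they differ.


Not equivalent: x=-2, y=-6, z=-6 separates them (0 vs 26).
original: t becomes -8; next u becomes -10; next (((max(x, x) + min(z, u)) == (-4 - y)) || ((-5 * y) <= (t - x))) evaluates to false; next z becomes -48; next final value 0
revised: t becomes -8; next u becomes -10; next (!(((max(x, x) + min(z, u)) == (-4 - y)) || ((t - x) <= (-5 * y)))) evaluates to false; next t becomes 26; next final value 26
verdict: not equivalent; witness: x=-2, y=-6, z=-6


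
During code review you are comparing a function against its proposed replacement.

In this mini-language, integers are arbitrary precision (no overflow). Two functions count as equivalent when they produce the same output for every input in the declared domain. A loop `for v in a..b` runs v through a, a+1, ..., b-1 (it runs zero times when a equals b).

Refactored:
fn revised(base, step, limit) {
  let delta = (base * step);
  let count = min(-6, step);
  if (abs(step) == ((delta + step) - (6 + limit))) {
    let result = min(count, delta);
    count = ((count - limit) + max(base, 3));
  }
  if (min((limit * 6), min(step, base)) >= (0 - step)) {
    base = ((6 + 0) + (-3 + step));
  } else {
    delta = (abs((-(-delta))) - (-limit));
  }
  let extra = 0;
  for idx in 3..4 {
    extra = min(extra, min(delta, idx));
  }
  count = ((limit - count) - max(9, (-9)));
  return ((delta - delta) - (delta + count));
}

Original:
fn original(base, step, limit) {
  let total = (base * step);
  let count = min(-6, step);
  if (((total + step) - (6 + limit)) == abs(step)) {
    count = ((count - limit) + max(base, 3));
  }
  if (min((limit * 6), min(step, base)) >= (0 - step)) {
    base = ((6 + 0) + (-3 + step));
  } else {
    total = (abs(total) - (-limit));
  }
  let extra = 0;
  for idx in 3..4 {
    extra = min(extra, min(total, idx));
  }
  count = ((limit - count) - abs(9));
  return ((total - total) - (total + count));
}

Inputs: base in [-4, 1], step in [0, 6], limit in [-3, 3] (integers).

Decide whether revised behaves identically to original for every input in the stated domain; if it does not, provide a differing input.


Equivalent — the differences include statement counts differ; also constant usage differs; also local variable names differ; also min/max/abs usage differs, yet no declared input distinguishes the two.
Tracing base=-4, step=5, limit=0: original: total becomes -20; next count becomes -6; next (((total + step) - (6 + limit)) == abs(step)) evaluates to false; next (min((limit * 6), min(step, base)) >= (0 - step)) evaluates to true; next base becomes 8; next extra becomes 0; next at idx=3:; next extra becomes -20; next count becomes -3; next final value 23 | revised: delta becomes -20; next count becomes -6; next (abs(step) == ((delta + step) - (6 + limit))) evaluates to false; next (min((limit * 6), min(step, base)) >= (0 - step)) evaluates to true; next base becomes 8; next extra becomes 0; next at idx=3:; next extra becomes -20; next count becomes -3; next final value 23 — matching result 23.
Every one of the 294 inputs gives matching results.
verdict: equivalent


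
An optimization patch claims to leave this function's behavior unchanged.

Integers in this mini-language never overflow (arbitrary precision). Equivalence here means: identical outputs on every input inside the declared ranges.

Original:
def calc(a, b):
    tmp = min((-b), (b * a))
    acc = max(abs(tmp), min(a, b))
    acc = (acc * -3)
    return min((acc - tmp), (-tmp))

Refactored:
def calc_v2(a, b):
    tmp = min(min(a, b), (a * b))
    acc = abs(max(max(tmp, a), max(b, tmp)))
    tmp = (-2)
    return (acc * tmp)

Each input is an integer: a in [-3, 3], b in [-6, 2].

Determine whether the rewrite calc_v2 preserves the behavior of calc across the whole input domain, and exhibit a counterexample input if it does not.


Try a=-3, b=-6.
calc: tmp := 6 | acc := 6 | acc := -18 | result -24
calc_v2: tmp := -6 | acc := 3 | tmp := -2 | result -6
-24 and -6 differ, so these are not the same function on this domain.
verdict: not equivalent; witness: a=-3, b=-6


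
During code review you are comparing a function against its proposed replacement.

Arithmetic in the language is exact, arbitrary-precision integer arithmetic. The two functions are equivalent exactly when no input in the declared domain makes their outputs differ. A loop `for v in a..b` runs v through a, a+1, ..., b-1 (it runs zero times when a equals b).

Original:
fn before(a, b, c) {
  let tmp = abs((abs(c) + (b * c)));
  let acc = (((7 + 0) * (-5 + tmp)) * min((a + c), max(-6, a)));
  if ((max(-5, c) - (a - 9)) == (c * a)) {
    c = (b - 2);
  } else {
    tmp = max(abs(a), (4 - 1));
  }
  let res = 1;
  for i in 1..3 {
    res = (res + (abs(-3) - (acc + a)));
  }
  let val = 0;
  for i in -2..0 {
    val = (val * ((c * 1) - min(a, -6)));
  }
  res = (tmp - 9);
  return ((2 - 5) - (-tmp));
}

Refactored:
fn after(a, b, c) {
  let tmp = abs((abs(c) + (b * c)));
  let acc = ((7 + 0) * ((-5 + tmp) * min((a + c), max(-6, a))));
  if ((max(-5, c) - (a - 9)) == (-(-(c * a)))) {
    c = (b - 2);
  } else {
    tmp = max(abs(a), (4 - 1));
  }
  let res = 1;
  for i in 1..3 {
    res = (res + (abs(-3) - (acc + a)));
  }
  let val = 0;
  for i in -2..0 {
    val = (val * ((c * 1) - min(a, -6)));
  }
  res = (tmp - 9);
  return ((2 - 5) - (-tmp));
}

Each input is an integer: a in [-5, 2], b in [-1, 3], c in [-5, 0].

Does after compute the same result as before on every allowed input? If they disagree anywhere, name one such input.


Side by side, the visible changes include: same computation, different form.
Tracing a=-4, b=1, c=-4: before: tmp = 0; acc = 280; ((max(-5, c) - (a - 9)) == (c * a)) -> false; tmp = 4; res = 1; [i=1]; res = -272; [i=2]; res = -545; val = 0; [i=-2]; val = 0; [i=-1]; val = 0; res = -5; return 1 | after: tmp = 0; acc = 280; ((max(-5, c) - (a - 9)) == (-(-(c * a)))) -> false; tmp = 4; res = 1; [i=1]; res = -272; [i=2]; res = -545; val = 0; [i=-2]; val = 0; [i=-1]; val = 0; res = -5; return 1 — matching result 1.
Across all 240 domain points the two functions coincide.
verdict: equivalent


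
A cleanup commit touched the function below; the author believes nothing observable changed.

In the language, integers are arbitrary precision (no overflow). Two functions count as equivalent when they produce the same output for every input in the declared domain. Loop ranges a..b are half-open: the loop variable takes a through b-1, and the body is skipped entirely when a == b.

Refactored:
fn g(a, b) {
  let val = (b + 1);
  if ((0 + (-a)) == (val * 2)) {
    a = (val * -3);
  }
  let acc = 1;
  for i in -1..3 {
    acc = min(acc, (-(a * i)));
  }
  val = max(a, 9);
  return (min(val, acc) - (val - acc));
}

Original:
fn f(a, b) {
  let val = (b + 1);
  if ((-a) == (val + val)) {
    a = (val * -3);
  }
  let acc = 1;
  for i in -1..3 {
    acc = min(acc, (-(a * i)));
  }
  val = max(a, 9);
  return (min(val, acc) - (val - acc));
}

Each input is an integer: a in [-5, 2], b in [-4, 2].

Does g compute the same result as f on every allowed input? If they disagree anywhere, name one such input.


The two are interchangeable: arithmetic usage differs, constant usage differs, and every declared input agrees.
One worked example (a=2, b=0) — f: val=1, then ((-a) == (val + val)) is false, then acc=1, then (i=-1), then acc=1, then (i=0), then acc=0, then (i=1), then acc=-2, then (i=2), then acc=-4, then val=9, then returns -17; g: val=1, then ((0 + (-a)) == (val * 2)) is false, then acc=1, then (i=-1), then acc=1, then (i=0), then acc=0, then (i=1), then acc=-2, then (i=2), then acc=-4, then val=9, then returns -17; agreement on -17.
Sweeping the whole domain (56 inputs) finds no disagreement.
verdict: equivalent


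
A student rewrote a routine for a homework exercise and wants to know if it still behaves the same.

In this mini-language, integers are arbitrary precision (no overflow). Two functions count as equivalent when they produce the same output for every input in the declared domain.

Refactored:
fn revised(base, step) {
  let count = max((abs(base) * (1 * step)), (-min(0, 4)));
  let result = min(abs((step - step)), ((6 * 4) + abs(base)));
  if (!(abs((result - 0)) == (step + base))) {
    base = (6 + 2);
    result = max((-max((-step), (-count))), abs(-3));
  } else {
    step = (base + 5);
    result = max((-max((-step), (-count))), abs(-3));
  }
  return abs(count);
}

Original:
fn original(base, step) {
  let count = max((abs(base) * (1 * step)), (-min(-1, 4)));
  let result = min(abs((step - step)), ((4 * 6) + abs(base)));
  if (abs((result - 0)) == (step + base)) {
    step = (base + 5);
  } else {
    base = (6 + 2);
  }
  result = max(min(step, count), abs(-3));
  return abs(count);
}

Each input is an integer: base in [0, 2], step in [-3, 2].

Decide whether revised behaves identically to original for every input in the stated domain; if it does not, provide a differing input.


On input base=0, step=-3, original returns 1 while revised returns 0.
verdict: not equivalent; witness: base=0, step=-3


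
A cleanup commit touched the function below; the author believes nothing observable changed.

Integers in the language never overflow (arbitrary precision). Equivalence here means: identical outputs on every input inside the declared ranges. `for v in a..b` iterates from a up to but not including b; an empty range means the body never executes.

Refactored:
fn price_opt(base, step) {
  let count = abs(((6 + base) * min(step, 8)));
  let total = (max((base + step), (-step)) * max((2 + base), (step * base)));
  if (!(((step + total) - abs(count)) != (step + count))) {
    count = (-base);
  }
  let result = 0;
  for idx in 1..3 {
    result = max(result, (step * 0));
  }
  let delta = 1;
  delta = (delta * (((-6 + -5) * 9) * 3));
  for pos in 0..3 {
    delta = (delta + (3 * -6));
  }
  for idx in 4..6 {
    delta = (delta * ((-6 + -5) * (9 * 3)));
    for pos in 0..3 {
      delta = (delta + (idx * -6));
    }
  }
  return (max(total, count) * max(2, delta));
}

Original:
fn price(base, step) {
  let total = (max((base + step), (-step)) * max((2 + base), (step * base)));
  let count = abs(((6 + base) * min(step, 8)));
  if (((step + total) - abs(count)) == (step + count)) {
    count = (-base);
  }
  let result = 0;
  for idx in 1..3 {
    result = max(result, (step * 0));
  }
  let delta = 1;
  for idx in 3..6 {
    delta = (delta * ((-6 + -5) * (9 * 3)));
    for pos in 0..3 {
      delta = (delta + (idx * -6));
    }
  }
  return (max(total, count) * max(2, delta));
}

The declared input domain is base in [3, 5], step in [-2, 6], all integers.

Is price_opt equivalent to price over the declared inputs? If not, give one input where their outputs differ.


Equivalent — the differences include boolean connective usage differs, and loop structure differs, and constant usage differs, and arithmetic usage differs, and statement counts differ, and comparison usage differs, yet no declared input distinguishes the two.
One worked example (base=3, step=0) — price: total becomes 15; next count becomes 0; next (((step + total) - abs(count)) == (step + count)) evaluates to false; next result becomes 0; next at idx=1:; next result becomes 0; next at idx=2:; next result becomes 0; next delta becomes 1; next at idx=3:; next delta becomes -297; next at pos=0:; next delta becomes -315; next at pos=1:; next delta becomes -333; next at pos=2:; next delta becomes -351; next at idx=4:; next delta becomes 104247; next at pos=0:; next delta becomes 104223; next at pos=1:; next delta becomes 104199; next at pos=2:; next delta becomes 104175; next at idx=5:; next delta becomes -30939975; next at pos=0:; next delta becomes -30940005; next at pos=1:; next delta becomes -30940035; next at pos=2:; next delta becomes -30940065; next final value 30; price_opt: count becomes 0; next total becomes 15; next (!(((step + total) - abs(count)) != (step + count))) evaluates to false; next result becomes 0; next at idx=1:; next result becomes 0; next at idx=2:; next result becomes 0; next delta becomes 1; next delta becomes -297; next at pos=0:; next delta becomes -315; next at pos=1:; next delta becomes -333; next at pos=2:; next delta becomes -351; next at idx=4:; next delta becomes 104247; next at pos=0:; next delta becomes 104223; next at pos=1:; next delta becomes 104199; next at pos=2:; next delta becomes 104175; next at idx=5:; next delta becomes -30939975; next at pos=0:; next delta becomes -30940005; next at pos=1:; next delta becomes -30940035; next at pos=2:; next delta becomes -30940065; next final value 30; agreement on 30.
An exhaustive pass over the 27 declared inputs shows identical outputs.
verdict: equivalent


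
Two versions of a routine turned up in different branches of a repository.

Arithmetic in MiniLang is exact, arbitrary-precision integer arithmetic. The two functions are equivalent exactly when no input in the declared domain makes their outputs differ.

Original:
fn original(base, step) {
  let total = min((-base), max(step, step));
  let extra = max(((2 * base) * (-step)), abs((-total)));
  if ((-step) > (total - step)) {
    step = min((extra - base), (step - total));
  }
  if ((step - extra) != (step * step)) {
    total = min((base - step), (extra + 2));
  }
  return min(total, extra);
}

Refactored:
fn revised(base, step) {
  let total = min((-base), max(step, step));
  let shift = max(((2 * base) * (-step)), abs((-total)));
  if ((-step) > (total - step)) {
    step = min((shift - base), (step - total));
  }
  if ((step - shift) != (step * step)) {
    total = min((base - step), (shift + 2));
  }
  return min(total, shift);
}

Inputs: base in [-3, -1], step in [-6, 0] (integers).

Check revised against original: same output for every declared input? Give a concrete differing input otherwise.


Reading the diff, among the changes: local variable names differ.
Tracing base=-3, step=-6: original: total := -6 | extra := 6 | ((-step) > (total - step)): true | step := 0 | ((step - extra) != (step * step)): true | total := -3 | result -3 | revised: total := -6 | shift := 6 | ((-step) > (total - step)): true | step := 0 | ((step - shift) != (step * step)): true | total := -3 | result -3 — matching result -3.
Checked all 21 inputs in the declared domain: the outputs agree on every one.
verdict: equivalent


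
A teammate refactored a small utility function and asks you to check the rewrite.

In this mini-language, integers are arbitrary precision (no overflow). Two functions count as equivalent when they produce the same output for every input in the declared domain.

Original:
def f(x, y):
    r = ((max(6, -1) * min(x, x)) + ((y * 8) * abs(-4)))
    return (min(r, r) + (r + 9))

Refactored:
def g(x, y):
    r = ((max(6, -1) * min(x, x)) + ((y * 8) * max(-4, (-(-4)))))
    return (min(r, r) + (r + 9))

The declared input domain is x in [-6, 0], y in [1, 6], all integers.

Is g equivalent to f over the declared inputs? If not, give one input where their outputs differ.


This is a faithful refactor — constant usage differs; also min/max/abs usage differs, but the computed results match everywhere.
Spot check at x=-1, y=6 — f: r becomes 186; next final value 381. g: r becomes 186; next final value 381. Both give 381.
Every one of the 42 inputs gives matching results.
verdict: equivalent


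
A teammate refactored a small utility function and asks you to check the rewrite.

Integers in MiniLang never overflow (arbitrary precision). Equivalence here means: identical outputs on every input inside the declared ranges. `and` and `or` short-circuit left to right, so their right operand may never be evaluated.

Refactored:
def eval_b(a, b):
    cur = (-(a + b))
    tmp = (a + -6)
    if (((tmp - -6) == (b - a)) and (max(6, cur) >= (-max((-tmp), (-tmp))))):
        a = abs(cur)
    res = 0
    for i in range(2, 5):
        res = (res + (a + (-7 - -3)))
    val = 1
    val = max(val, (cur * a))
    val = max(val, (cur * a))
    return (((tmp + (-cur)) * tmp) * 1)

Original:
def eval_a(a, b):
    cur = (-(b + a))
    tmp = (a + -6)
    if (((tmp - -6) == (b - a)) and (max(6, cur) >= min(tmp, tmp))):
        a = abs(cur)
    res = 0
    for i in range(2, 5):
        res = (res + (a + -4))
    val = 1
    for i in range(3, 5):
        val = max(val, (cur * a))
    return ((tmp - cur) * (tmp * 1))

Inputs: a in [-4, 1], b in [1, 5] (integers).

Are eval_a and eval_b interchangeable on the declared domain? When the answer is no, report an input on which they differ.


Behavior is preserved: although min/max/abs usage differs, and constant usage differs, and loop structure differs, and arithmetic usage differs, the outputs never diverge.
Tracing a=-2, b=2: eval_a: cur=0, then tmp=-8, then (((tmp - -6) == (b - a)) and (max(6, cur) >= min(tmp, tmp))) is false, then res=0, then (i=2), then res=-6, then (i=3), then res=-12, then (i=4), then res=-18, then val=1, then (i=3), then val=1, then (i=4), then val=1, then returns 64 | eval_b: cur=0, then tmp=-8, then (((tmp - -6) == (b - a)) and (max(6, cur) >= (-max((-tmp), (-tmp))))) is false, then res=0, then (i=2), then res=-6, then (i=3), then res=-12, then (i=4), then res=-18, then val=1, then val=1, then val=1, then returns 64 — matching result 64.
An exhaustive pass over the 30 declared inputs shows identical outputs.
verdict: equivalent
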